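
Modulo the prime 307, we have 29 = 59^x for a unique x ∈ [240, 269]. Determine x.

265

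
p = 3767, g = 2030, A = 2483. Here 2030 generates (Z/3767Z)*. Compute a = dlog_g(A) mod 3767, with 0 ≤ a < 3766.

759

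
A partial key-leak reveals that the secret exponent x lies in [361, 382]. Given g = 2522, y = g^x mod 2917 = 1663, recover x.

Compute 2522^361 mod 2917 = 1180, then multiply by 2522 repeatedly:
  2522^361=1180  2522^362=620  2522^363=128  2522^364=1946  2522^365=1418
  2522^366=2871  2522^367=668  2522^368=1587  2522^369=290  2522^370=2130
  2522^371=1663
Found 1663 at exponent 371.

371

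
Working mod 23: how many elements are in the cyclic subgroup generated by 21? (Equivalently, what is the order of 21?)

The order of 21 must divide p − 1 = 22 = 2 · 11.
Divisors: 1, 2, 11, 22.
Check each in increasing order: 21^1 ≡ 21;  21^2 ≡ 4;  21^11 ≡ 22;  21^22 ≡ 1.
Smallest exponent giving 1 is 22.

22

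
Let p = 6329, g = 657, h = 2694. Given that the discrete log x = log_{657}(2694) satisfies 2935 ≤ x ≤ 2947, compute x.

2938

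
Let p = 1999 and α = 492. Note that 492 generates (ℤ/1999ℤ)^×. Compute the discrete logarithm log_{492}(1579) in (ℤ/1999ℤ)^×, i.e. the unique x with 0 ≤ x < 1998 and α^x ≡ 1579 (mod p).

1969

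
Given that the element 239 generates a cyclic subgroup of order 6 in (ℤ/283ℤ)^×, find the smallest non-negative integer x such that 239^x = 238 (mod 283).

2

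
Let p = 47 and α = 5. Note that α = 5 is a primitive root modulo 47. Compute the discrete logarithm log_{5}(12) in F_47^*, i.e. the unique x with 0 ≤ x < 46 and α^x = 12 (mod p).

Successive powers of 5 modulo 47:
  5^0=1  5^1=5  5^2=25  5^3=31  5^4=14  5^5=23
  5^6=21  5^7=11  5^8=8  5^9=40  5^10=12
So 5^10 ≡ 12 (mod 47), giving x = 10.

10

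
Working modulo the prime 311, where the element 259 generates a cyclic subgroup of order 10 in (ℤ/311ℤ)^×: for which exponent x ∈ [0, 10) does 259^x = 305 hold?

Successive powers of 259 modulo 311:
  259^0=1  259^1=259  259^2=216  259^3=275  259^4=6  259^5=310
  259^6=52  259^7=95  259^8=36  259^9=305
So 259^9 ≡ 305 (mod 311), giving x = 9.

9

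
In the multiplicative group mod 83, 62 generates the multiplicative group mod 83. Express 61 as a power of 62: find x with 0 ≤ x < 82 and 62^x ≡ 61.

Baby-step giant-step with m = ceil(sqrt(82)) = 10.
Baby table (62^j mod 83 for j=0..9):
  0:1  1:62  2:26  3:35  4:12  5:80  6:63  7:5
  8:61  9:47
Giant step factor: 62^(-10) ≡ 37 (mod 83).
Scan 61·37^i mod 83 for i = 0, 1, …:
  i=0: 61
Match at i=0, j=8: x = 0·10 + 8 = 8.

8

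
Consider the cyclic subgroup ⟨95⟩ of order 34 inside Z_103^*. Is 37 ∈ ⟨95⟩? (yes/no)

37 ∈ ⟨95⟩ iff 37^34 ≡ 1 (mod 103), since |⟨95⟩| = 34.
37^34 mod 103 = 1.
Since 1 = 1, 37 lies in the subgroup.

yes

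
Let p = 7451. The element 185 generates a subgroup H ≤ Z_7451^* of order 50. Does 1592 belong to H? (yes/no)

1592 ∈ ⟨185⟩ iff 1592^50 ≡ 1 (mod 7451), since |⟨185⟩| = 50.
1592^50 mod 7451 = 1.
Since 1 = 1, 1592 lies in the subgroup.

yes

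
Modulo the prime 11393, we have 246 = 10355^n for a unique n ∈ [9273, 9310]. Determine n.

9303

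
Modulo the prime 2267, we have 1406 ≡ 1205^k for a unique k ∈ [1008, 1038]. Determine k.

1008

Compute 1205^1008 mod 2267 = 1406, then multiply by 1205 repeatedly:
  1205^1008=1406
Found 1406 at exponent 1008.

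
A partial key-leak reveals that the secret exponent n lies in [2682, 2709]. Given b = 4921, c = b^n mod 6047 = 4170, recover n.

2695

Compute 4921^2682 mod 6047 = 2283, then multiply by 4921 repeatedly:
  4921^2682=2283  4921^2683=5364  4921^2684=1089  4921^2685=1327  4921^2686=5454
  4921^2687=2548  4921^2688=3277  4921^2689=4815  4921^2690=2469  4921^2691=1526
  4921^2692=5119  4921^2693=4844  4921^2694=50  4921^2695=4170
Found 4170 at exponent 2695.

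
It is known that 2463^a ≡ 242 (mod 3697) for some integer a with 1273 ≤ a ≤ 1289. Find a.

1286

Compute 2463^1273 mod 3697 = 530, then multiply by 2463 repeatedly:
  2463^1273=530  2463^1274=349  2463^1275=1883  2463^1276=1791  2463^1277=712
  2463^1278=1278  2463^1279=1567  2463^1280=3550  2463^1281=245  2463^1282=824
  2463^1283=3556  2463^1284=235  2463^1285=2073  2463^1286=242
Found 242 at exponent 1286.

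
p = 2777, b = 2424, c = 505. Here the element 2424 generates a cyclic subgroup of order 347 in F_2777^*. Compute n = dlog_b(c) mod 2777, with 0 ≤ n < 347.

Baby-step giant-step with m = ceil(sqrt(347)) = 19.
Baby table (2424^j mod 2777 for j=0..18):
  0:1  1:2424  2:2421  3:703  4:1771  5:2439  6:2680  7:917
  8:1208  9:1234  10:387  11:2239  12:1078  13:2692  14:2235  15:2490
  16:1339  17:2200  18:960
Giant step factor: 2424^(-19) ≡ 1001 (mod 2777).
Scan 505·1001^i mod 2777 for i = 0, 1, …:
  i=0: 505   i=1: 91   i=2: 2227   i=3: 2073
  i=4: 654   i=5: 2059   i=6: 525   i=7: 672
  i=8: 638   i=9: 2705     …   i=15: 750
  i=16: 960
Match at i=16, j=18: n = 16·19 + 18 = 322.

322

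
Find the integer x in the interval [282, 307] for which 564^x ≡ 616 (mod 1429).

Compute 564^282 mod 1429 = 117, then multiply by 564 repeatedly:
  564^282=117  564^283=254  564^284=356  564^285=724  564^286=1071
  564^287=1006  564^288=71  564^289=32  564^290=900  564^291=305
  564^292=540  564^293=183  564^294=324  564^295=1253  564^296=766
  564^297=466  564^298=1317  564^299=1137  564^300=1076  564^301=968
  564^302=74  564^303=295  564^304=616
Found 616 at exponent 304.

304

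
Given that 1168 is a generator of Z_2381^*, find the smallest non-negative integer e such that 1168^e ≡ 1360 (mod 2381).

1530

Baby-step giant-step with m = ceil(sqrt(2380)) = 49.
Baby table (1168^j mod 2381 for j=0..48):
  0:1  1:1168  2:2292  3:812  4:778  5:1543  6:2188  7:771
  8:510  9:430  10:2230  11:2207  12:1534  13:1200  14:1572  15:345
  16:571  17:248  18:1563  19:1738  20:1372  21:83  22:1704  23:2137
  24:728  25:287  26:1876  27:648  28:2087  29:1853  30:2356  31:1753
  32:2225  33:1129  34:1979  35:1902  36:63  37:2154  38:1536  39:1155
  40:1394  41:1969  42:2127  43:953  44:1177  45:899  46:11  47:943
  48:1402
Giant step factor: 1168^(-49) ≡ 2015 (mod 2381).
Scan 1360·2015^i mod 2381 for i = 0, 1, …:
  i=0: 1360   i=1: 2250   i=2: 326   i=3: 2115
  i=4: 2116   i=5: 1750   i=6: 2370   i=7: 1645
  i=8: 323   i=9: 832     …   i=30: 625
  i=31: 2207
Match at i=31, j=11: e = 31·49 + 11 = 1530.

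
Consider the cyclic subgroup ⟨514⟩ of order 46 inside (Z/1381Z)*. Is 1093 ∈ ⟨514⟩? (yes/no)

1093 ∈ ⟨514⟩ iff 1093^46 ≡ 1 (mod 1381), since |⟨514⟩| = 46.
1093^46 mod 1381 = 352.
Since 352 ≠ 1, 1093 does not lie in the subgroup.

no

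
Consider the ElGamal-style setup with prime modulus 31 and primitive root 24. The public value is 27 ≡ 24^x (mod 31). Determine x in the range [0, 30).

21

Successive powers of 24 modulo 31:
  24^0=1  24^1=24  24^2=18  24^3=29  24^4=14  24^5=26
  24^6=4  24^7=3  24^8=10  24^9=23  24^10=25  24^11=11
  24^12=16  24^13=12  24^14=9  24^15=30  24^16=7  24^17=13
  24^18=2  24^19=17  24^20=5  24^21=27
So 24^21 ≡ 27 (mod 31), giving x = 21.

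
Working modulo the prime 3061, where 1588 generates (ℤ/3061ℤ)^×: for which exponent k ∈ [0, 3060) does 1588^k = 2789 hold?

Baby-step giant-step with m = ceil(sqrt(3060)) = 56.
Baby table (1588^j mod 3061 for j=0..55):
  0:1  1:1588  2:2541  3:710  4:1032  5:1181  6:2096  7:1141
  8:2857  9:514  10:2006  11:2088  12:681  13:895  14:956  15:2933
  16:1823  17:2279  18:950  19:2588  20:1882  21:1080  22:880  23:1624
  24:1550  25:356  26:2104  27:1601  28:1758  29:72  30:1079  31:2353
  32:2144  33:840  34:2385  35:923  36:2566  37:617  38:276  39:565
  40:347  41:56  42:159  43:1490  44:3028  45:2694  46:1855  47:1058
  48:2676  49:820  50:1235  51:2140  52:610  53:1404  54:1144  55:1499
Giant step factor: 1588^(-56) ≡ 477 (mod 3061).
Scan 2789·477^i mod 3061 for i = 0, 1, …:
  i=0: 2789   i=1: 1879   i=2: 2471   i=3: 182
  i=4: 1106   i=5: 1070   i=6: 2264   i=7: 2456
  i=8: 2210   i=9: 1186     …   i=40: 2015
  i=41: 1
Match at i=41, j=0: k = 41·56 + 0 = 2296.

2296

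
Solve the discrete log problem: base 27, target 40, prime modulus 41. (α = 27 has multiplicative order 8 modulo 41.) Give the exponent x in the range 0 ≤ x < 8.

4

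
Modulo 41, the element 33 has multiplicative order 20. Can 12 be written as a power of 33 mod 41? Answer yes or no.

no

⟨33⟩ has order 20; its elements mod 41 are {1, 2, 4, 5, 8, 9, 10, 16, 18, 20, 21, 23, 25, 31, 32, 33, 36, 37, 39, 40}.
12 is not in this set.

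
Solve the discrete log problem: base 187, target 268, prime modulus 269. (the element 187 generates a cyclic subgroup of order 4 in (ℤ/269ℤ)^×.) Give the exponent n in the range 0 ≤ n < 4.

Successive powers of 187 modulo 269:
  187^0=1  187^1=187  187^2=268
So 187^2 ≡ 268 (mod 269), giving n = 2.

2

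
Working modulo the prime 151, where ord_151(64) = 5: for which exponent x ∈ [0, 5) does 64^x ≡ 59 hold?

4

Successive powers of 64 modulo 151:
  64^0=1  64^1=64  64^2=19  64^3=8  64^4=59
So 64^4 ≡ 59 (mod 151), giving x = 4.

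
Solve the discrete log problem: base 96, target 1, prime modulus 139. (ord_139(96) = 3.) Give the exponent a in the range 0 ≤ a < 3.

0

Successive powers of 96 modulo 139:
  96^0=1
So 96^0 ≡ 1 (mod 139), giving a = 0.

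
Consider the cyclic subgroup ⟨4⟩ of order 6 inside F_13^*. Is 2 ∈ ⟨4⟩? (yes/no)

no

⟨4⟩ has order 6; its elements mod 13 are {1, 3, 4, 9, 10, 12}.
2 is not in this set.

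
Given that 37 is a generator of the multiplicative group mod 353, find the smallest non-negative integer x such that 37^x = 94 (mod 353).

Baby-step giant-step with m = ceil(sqrt(352)) = 19.
Baby table (37^j mod 353 for j=0..18):
  0:1  1:37  2:310  3:174  4:84  5:284  6:271  7:143
  8:349  9:205  10:172  11:10  12:17  13:276  14:328  15:134
  16:16  17:239  18:18
Giant step factor: 37^(-19) ≡ 150 (mod 353).
Scan 94·150^i mod 353 for i = 0, 1, …:
  i=0: 94   i=1: 333   i=2: 177   i=3: 75
  i=4: 307   i=5: 160   i=6: 349
Match at i=6, j=8: x = 6·19 + 8 = 122.

122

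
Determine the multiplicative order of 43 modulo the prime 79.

The order of 43 must divide p − 1 = 78 = 2 · 3 · 13.
Divisors: 1, 2, 3, 6, 13, 26, 39, 78.
Check each in increasing order: 43^1 ≡ 43;  43^2 ≡ 32;  43^3 ≡ 33;  43^6 ≡ 62;  43^13 ≡ 24;  43^26 ≡ 23;  43^39 ≡ 78;  43^78 ≡ 1.
Smallest exponent giving 1 is 78.

78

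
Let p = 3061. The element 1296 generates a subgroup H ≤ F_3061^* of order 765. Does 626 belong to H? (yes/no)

626 ∈ ⟨1296⟩ iff 626^765 ≡ 1 (mod 3061), since |⟨1296⟩| = 765.
626^765 mod 3061 = 3060.
Since 3060 ≠ 1, 626 does not lie in the subgroup.

no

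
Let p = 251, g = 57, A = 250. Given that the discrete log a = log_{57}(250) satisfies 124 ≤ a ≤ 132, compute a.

Compute 57^124 mod 251 = 22, then multiply by 57 repeatedly:
  57^124=22  57^125=250
Found 250 at exponent 125.

125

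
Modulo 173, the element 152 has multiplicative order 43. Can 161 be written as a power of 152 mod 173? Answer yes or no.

161 ∈ ⟨152⟩ iff 161^43 ≡ 1 (mod 173), since |⟨152⟩| = 43.
161^43 mod 173 = 93.
Since 93 ≠ 1, 161 does not lie in the subgroup.

no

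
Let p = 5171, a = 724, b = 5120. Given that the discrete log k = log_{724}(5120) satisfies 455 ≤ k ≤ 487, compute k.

Compute 724^455 mod 5171 = 1940, then multiply by 724 repeatedly:
  724^455=1940  724^456=3219  724^457=3606  724^458=4560  724^459=2342
  724^460=4691  724^461=4108  724^462=867  724^463=2017  724^464=2086
  724^465=332  724^466=2502  724^467=1598  724^468=3819  724^469=3642
  724^470=4769  724^471=3699  724^472=4669  724^473=3693  724^474=325
  724^475=2605  724^476=3776  724^477=3536  724^478=419  724^479=3438
  724^480=1861  724^481=2904  724^482=3070  724^483=4321  724^484=5120
Found 5120 at exponent 484.

484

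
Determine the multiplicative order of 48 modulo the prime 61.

6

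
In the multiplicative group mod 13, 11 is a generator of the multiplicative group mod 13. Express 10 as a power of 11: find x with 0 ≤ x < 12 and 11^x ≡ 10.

10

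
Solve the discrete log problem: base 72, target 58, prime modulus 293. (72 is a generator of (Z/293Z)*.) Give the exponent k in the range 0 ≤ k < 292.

122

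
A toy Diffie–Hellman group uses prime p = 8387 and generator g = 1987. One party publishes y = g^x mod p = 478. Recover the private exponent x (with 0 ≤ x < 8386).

5690

Baby-step giant-step with m = ceil(sqrt(8386)) = 92.
Baby table (1987^j mod 8387 for j=0..91):
  0:1  1:1987  2:6279  3:4904  4:6941  5:3539  6:3687  7:4218
  8:2553  9:7063  10:2730  11:6508  12:7029  13:2268  14:2697  15:8033
  16:1110  17:8176  18:93  19:277  20:5244  21:3174  22:8101  23:2034
  24:7411  25:6472  26:2593  27:2673  28:2280  29:1380  30:7898  31:1249
  32:7598  33:626  34:2586  35:5538  36:262  37:600  38:1246  39:1637
  40:6950  41:4648  42:1489  43:6419  44:6313  45:5366  46:2365  47:2535
  48:4845  49:7126  50:2106  51:7896  52:5662  53:3427  54:7592  55:5478
  56:6847  57:1275  58:551  59:4527  60:4285  61:1490  62:19  63:4205
  64:1883  65:919  66:6074  67:145  68:2957  69:4659  70:6572  71:5
  72:1548  73:6234  74:7746  75:1157  76:921  77:1661  78:4316  79:4378
  80:1767  81:5263  82:7379  83:1597  84:2953  85:5098  86:6617  87:5550
  88:7332  89:465  90:1385  91:1059
Giant step factor: 1987^(-92) ≡ 4110 (mod 8387).
Scan 478·4110^i mod 8387 for i = 0, 1, …:
  i=0: 478   i=1: 2022   i=2: 7290   i=3: 3536
  i=4: 6676   i=5: 4483   i=6: 7278   i=7: 4538
  i=8: 6879   i=9: 113     …   i=60: 6678
  i=61: 4316
Match at i=61, j=78: x = 61·92 + 78 = 5690.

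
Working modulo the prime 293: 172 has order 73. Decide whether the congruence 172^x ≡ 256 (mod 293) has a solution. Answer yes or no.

yes

256 ∈ ⟨172⟩ iff 256^73 ≡ 1 (mod 293), since |⟨172⟩| = 73.
256^73 mod 293 = 1.
Since 1 = 1, 256 lies in the subgroup.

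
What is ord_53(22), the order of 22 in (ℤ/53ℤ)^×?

52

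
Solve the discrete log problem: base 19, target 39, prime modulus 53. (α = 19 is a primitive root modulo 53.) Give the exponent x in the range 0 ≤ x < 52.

25

Successive powers of 19 modulo 53:
  19^0=1  19^1=19  19^2=43  19^3=22  19^4=47  19^5=45
  19^6=7  19^7=27  19^8=36  19^9=48  19^10=11  19^11=50
  19^12=49  19^13=30  19^14=40  19^15=18  19^16=24  19^17=32
  19^18=25  19^19=51  19^20=15  19^21=20  19^22=9  19^23=12
  19^24=16  19^25=39
So 19^25 ≡ 39 (mod 53), giving x = 25.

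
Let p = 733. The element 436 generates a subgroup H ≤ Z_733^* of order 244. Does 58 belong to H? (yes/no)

yes

58 ∈ ⟨436⟩ iff 58^244 ≡ 1 (mod 733), since |⟨436⟩| = 244.
58^244 mod 733 = 1.
Since 1 = 1, 58 lies in the subgroup.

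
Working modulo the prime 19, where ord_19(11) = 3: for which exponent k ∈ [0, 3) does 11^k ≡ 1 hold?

Successive powers of 11 modulo 19:
  11^0=1
So 11^0 ≡ 1 (mod 19), giving k = 0.

0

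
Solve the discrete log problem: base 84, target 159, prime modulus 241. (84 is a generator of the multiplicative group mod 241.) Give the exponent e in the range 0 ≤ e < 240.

212

Baby-step giant-step with m = ceil(sqrt(240)) = 16.
Baby table (84^j mod 241 for j=0..15):
  0:1  1:84  2:67  3:85  4:151  5:152  6:236  7:62
  8:147  9:57  10:209  11:204  12:25  13:172  14:229  15:197
Giant step factor: 84^(-16) ≡ 119 (mod 241).
Scan 159·119^i mod 241 for i = 0, 1, …:
  i=0: 159   i=1: 123   i=2: 177   i=3: 96
  i=4: 97   i=5: 216   i=6: 158   i=7: 4
  i=8: 235   i=9: 9   i=10: 107   i=11: 201
  i=12: 60   i=13: 151
Match at i=13, j=4: e = 13·16 + 4 = 212.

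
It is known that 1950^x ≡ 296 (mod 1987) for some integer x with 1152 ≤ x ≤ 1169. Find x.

1153

Compute 1950^1152 mod 1987 = 1979, then multiply by 1950 repeatedly:
  1950^1152=1979  1950^1153=296
Found 296 at exponent 1153.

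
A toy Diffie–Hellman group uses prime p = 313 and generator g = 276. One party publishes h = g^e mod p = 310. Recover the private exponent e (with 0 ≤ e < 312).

164

Baby-step giant-step with m = ceil(sqrt(312)) = 18.
Baby table (276^j mod 313 for j=0..17):
  0:1  1:276  2:117  3:53  4:230  5:254  6:305  7:296
  8:3  9:202  10:38  11:159  12:64  13:136  14:289  15:262
  16:9  17:293
Giant step factor: 276^(-18) ≡ 162 (mod 313).
Scan 310·162^i mod 313 for i = 0, 1, …:
  i=0: 310   i=1: 140   i=2: 144   i=3: 166
  i=4: 287   i=5: 170   i=6: 309   i=7: 291
  i=8: 192   i=9: 117
Match at i=9, j=2: e = 9·18 + 2 = 164.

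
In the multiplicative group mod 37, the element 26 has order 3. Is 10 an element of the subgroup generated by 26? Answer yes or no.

yes

⟨26⟩ has order 3; its elements mod 37 are {1, 10, 26}.
10 is in this set.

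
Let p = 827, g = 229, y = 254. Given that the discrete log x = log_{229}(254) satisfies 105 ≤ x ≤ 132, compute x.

115

Compute 229^105 mod 827 = 88, then multiply by 229 repeatedly:
  229^105=88  229^106=304  229^107=148  229^108=812  229^109=700
  229^110=689  229^111=651  229^112=219  229^113=531  229^114=30
  229^115=254
Found 254 at exponent 115.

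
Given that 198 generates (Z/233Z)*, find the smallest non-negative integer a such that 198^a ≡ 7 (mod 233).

202

Baby-step giant-step with m = ceil(sqrt(232)) = 16.
Baby table (198^j mod 233 for j=0..15):
  0:1  1:198  2:60  3:230  4:105  5:53  6:9  7:151
  8:74  9:206  10:13  11:11  12:81  13:194  14:200  15:223
Giant step factor: 198^(-16) ≡ 2 (mod 233).
Scan 7·2^i mod 233 for i = 0, 1, …:
  i=0: 7   i=1: 14   i=2: 28   i=3: 56
  i=4: 112   i=5: 224   i=6: 215   i=7: 197
  i=8: 161   i=9: 89   i=10: 178   i=11: 123
  i=12: 13
Match at i=12, j=10: a = 12·16 + 10 = 202.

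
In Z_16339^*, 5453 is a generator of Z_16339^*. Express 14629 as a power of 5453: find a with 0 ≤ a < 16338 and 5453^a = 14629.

Baby-step giant-step with m = ceil(sqrt(16338)) = 128.
Baby table (5453^j mod 16339 for j=0..127):
  0:1  1:5453  2:14568  3:15425  4:15692  5:1133  6:2107  7:3154
  8:10134  9:2204  10:9247  11:1737  12:11580  13:11844  14:13604  15:3552
  16:7341  17:16262  18:4933  19:5655  20:5022  21:802  22:10793  23:1151
  24:2227  25:3954  26:10021  27:6897  28:13302  29:6985  30:2996  31:14527
  32:4259  33:6608  34:5929  35:12295  36:5718  37:5442  38:3602  39:2228
  40:9407  41:8250  42:5983  43:12655  44:8118  45:5103  46:1342  47:14393
  48:8812  49:15176  50:14032  51:959  52:947  53:867  54:5780  55:409
  56:8173  57:10916  58:1971  59:13140  60:5905  61:12135  62:15544  63:11039
  64:2791  65:7714  66:7856  67:14249  68:7852  69:8776  70:14936  71:12432
  72:1185  73:7900  74:9096  75:11623  76:1238  77:2807  78:13267  79:12198
  80:15964  81:13839  82:10565  83:15970  84:13879  85:16278  86:10486  87:9997
  88:6737  89:6789  90:12582  91:2185  92:3674  93:2708  94:12607  95:7798
  96:8416  97:12536  98:12771  99:3445  100:12074  101:9691  102:4697  103:9528
  104:14503  105:4099  106:95  107:11526  108:11484  109:11204  110:3891  111:9601
  112:4097  113:5528  114:15068  115:13312  116:12498  117:1625  118:5387  119:14128
  120:1599  121:10660  122:11157  123:9024  124:11143  125:14377  126:3259  127:10834
Giant step factor: 5453^(-128) ≡ 13605 (mod 16339).
Scan 14629·13605^i mod 16339 for i = 0, 1, …:
  i=0: 14629   i=1: 2186   i=2: 3550   i=3: 16005
  i=4: 14511   i=5: 14357   i=6: 10579   i=7: 13383
  i=8: 10238   i=9: 14354     …   i=57: 3277
  i=58: 10793
Match at i=58, j=22: a = 58·128 + 22 = 7446.

7446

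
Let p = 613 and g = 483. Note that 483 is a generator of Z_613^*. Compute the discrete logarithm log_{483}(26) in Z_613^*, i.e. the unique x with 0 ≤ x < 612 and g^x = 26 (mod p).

74

Baby-step giant-step with m = ceil(sqrt(612)) = 25.
Baby table (483^j mod 613 for j=0..24):
  0:1  1:483  2:349  3:605  4:427  5:273  6:64  7:262
  8:268  9:101  10:356  11:308  12:418  13:217  14:601  15:334
  16:103  17:96  18:393  19:402  20:458  21:534  22:462  23:14
  24:19
Giant step factor: 483^(-25) ≡ 34 (mod 613).
Scan 26·34^i mod 613 for i = 0, 1, …:
  i=0: 26   i=1: 271   i=2: 19
Match at i=2, j=24: x = 2·25 + 24 = 74.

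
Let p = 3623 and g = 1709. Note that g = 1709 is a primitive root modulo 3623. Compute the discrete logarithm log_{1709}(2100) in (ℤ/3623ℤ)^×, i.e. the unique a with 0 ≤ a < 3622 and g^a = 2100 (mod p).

Baby-step giant-step with m = ceil(sqrt(3622)) = 61.
Baby table (1709^j mod 3623 for j=0..60):
  0:1  1:1709  2:543  3:499  4:1386  5:2855  6:2637  7:3244
  8:806  9:714  10:2898  11:41  12:1232  13:525  14:2344  15:2481
  16:1119  17:3050  18:2576  19:439  20:290  21:2882  22:1681  23:3413
  24:3410  25:1906  26:277  27:2403  28:1868  29:549  30:3507  31:1021
  32:2226  33:84  34:2259  35:2136  36:2063  37:488  38:702  39:505
  40:771  41:2490  42:2008  43:691  44:3444  45:2044  46:624  47:1254
  48:1893  49:3421  50:2590  51:2627  52:646  53:2622  54:2970  55:3530
  56:475  57:223  58:692  59:1530  60:2587
Giant step factor: 1709^(-61) ≡ 271 (mod 3623).
Scan 2100·271^i mod 3623 for i = 0, 1, …:
  i=0: 2100   i=1: 289   i=2: 2236   i=3: 915
  i=4: 1601   i=5: 2734   i=6: 1822   i=7: 1034
  i=8: 1243   i=9: 3537     …   i=49: 76
  i=50: 2481
Match at i=50, j=15: a = 50·61 + 15 = 3065.

3065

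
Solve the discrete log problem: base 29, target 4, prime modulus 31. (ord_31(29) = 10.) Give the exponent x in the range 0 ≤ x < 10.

Successive powers of 29 modulo 31:
  29^0=1  29^1=29  29^2=4
So 29^2 ≡ 4 (mod 31), giving x = 2.

2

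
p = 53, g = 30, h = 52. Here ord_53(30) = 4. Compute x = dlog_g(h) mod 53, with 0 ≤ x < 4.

2

Successive powers of 30 modulo 53:
  30^0=1  30^1=30  30^2=52
So 30^2 ≡ 52 (mod 53), giving x = 2.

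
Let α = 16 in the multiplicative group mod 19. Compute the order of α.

9

The order of 16 must divide p − 1 = 18 = 2 · 3^2.
Divisors: 1, 2, 3, 6, 9, 18.
Check each in increasing order: 16^1 ≡ 16;  16^2 ≡ 9;  16^3 ≡ 11;  16^6 ≡ 7;  16^9 ≡ 1.
Smallest exponent giving 1 is 9.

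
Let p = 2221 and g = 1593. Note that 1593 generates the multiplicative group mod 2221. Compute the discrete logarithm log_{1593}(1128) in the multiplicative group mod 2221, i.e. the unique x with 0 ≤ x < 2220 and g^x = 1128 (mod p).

929

Baby-step giant-step with m = ceil(sqrt(2220)) = 48.
Baby table (1593^j mod 2221 for j=0..47):
  0:1  1:1593  2:1267  3:1663  4:1727  5:1513  6:424  7:248
  8:1947  9:1055  10:1539  11:1864  12:2096  13:765  14:1537  15:899
  16:1783  17:1881  18:304  19:94  20:935  21:1385  22:852  23:205
  24:78  25:2099  26:1102  27:896  28:1446  29:301  30:1978  31:1576
  32:838  33:113  34:108  35:1027  36:1355  37:1924  38:2173  39:1271
  40:1372  41:132  42:1502  43:669  44:1858  45:1422  46:2047  47:443
Giant step factor: 1593^(-48) ≡ 1730 (mod 2221).
Scan 1128·1730^i mod 2221 for i = 0, 1, …:
  i=0: 1128   i=1: 1402   i=2: 128   i=3: 1561
  i=4: 2015   i=5: 1201   i=6: 1095   i=7: 2058
  i=8: 77   i=9: 2171     …   i=18: 1412
  i=19: 1881
Match at i=19, j=17: x = 19·48 + 17 = 929.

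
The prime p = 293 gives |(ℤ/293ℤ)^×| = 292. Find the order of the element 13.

The order of 13 must divide p − 1 = 292 = 2^2 · 73.
Divisors: 1, 2, 4, 73, 146, 292.
Check each in increasing order: 13^1 ≡ 13;  13^2 ≡ 169;  13^4 ≡ 140;  13^73 ≡ 155;  13^146 ≡ 292;  13^292 ≡ 1.
Smallest exponent giving 1 is 292.

292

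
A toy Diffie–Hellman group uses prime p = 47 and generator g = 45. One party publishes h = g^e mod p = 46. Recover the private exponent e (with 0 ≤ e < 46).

23

Baby-step giant-step with m = ceil(sqrt(46)) = 7.
Baby table (45^j mod 47 for j=0..6):
  0:1  1:45  2:4  3:39  4:16  5:15  6:17
Giant step factor: 45^(-7) ≡ 29 (mod 47).
Scan 46·29^i mod 47 for i = 0, 1, …:
  i=0: 46   i=1: 18   i=2: 5   i=3: 4
Match at i=3, j=2: e = 3·7 + 2 = 23.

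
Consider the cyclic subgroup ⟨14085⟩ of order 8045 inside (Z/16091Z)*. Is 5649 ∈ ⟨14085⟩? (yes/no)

yes

5649 ∈ ⟨14085⟩ iff 5649^8045 ≡ 1 (mod 16091), since |⟨14085⟩| = 8045.
5649^8045 mod 16091 = 1.
Since 1 = 1, 5649 lies in the subgroup.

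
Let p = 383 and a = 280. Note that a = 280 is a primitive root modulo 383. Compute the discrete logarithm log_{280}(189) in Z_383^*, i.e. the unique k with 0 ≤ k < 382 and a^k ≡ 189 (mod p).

234

Baby-step giant-step with m = ceil(sqrt(382)) = 20.
Baby table (280^j mod 383 for j=0..19):
  0:1  1:280  2:268  3:355  4:203  5:156  6:18  7:61
  8:228  9:262  10:207  11:127  12:324  13:332  14:274  15:120
  16:279  17:371  18:87  19:231
Giant step factor: 280^(-20) ≡ 220 (mod 383).
Scan 189·220^i mod 383 for i = 0, 1, …:
  i=0: 189   i=1: 216   i=2: 28   i=3: 32
  i=4: 146   i=5: 331   i=6: 50   i=7: 276
  i=8: 206   i=9: 126   i=10: 144   i=11: 274
Match at i=11, j=14: k = 11·20 + 14 = 234.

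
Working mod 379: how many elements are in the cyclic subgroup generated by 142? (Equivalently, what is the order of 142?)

The order of 142 must divide p − 1 = 378 = 2 · 3^3 · 7.
Divisors: 1, 2, 3, 6, 7, 9, 14, 18, 21, 27, 42, 54, 63, 126, 189, 378.
Check each in increasing order: 142^1 ≡ 142;  142^2 ≡ 77;  142^3 ≡ 322;  142^6 ≡ 217;  142^7 ≡ 115;  142^9 ≡ 138;  142^14 ≡ 339;  142^18 ≡ 94;  142^21 ≡ 327;  142^27 ≡ 86;  142^42 ≡ 51;  142^54 ≡ 195;  142^63 ≡ 1.
Smallest exponent giving 1 is 63.

63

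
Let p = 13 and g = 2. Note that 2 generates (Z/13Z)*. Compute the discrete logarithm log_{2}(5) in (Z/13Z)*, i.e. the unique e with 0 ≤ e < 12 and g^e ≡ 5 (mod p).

9

Successive powers of 2 modulo 13:
  2^0=1  2^1=2  2^2=4  2^3=8  2^4=3  2^5=6
  2^6=12  2^7=11  2^8=9  2^9=5
So 2^9 ≡ 5 (mod 13), giving e = 9.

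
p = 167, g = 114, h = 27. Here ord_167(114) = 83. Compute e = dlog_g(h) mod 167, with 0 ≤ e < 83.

30

Baby-step giant-step with m = ceil(sqrt(83)) = 10.
Baby table (114^j mod 167 for j=0..9):
  0:1  1:114  2:137  3:87  4:65  5:62  6:54  7:144
  8:50  9:22
Giant step factor: 114^(-10) ≡ 56 (mod 167).
Scan 27·56^i mod 167 for i = 0, 1, …:
  i=0: 27   i=1: 9   i=2: 3   i=3: 1
Match at i=3, j=0: e = 3·10 + 0 = 30.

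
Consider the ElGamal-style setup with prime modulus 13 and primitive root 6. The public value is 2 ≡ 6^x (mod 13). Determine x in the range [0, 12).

5

Successive powers of 6 modulo 13:
  6^0=1  6^1=6  6^2=10  6^3=8  6^4=9  6^5=2
So 6^5 ≡ 2 (mod 13), giving x = 5.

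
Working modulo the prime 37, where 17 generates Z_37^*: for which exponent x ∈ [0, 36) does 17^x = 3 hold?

14

Successive powers of 17 modulo 37:
  17^0=1  17^1=17  17^2=30  17^3=29  17^4=12  17^5=19
  17^6=27  17^7=15  17^8=33  17^9=6  17^10=28  17^11=32
  17^12=26  17^13=35  17^14=3
So 17^14 ≡ 3 (mod 37), giving x = 14.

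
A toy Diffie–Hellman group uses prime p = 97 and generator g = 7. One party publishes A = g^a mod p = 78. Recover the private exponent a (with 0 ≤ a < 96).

Baby-step giant-step with m = ceil(sqrt(96)) = 10.
Baby table (7^j mod 97 for j=0..9):
  0:1  1:7  2:49  3:52  4:73  5:26  6:85  7:13
  8:91  9:55
Giant step factor: 7^(-10) ≡ 32 (mod 97).
Scan 78·32^i mod 97 for i = 0, 1, …:
  i=0: 78   i=1: 71   i=2: 41   i=3: 51
  i=4: 80   i=5: 38   i=6: 52
Match at i=6, j=3: a = 6·10 + 3 = 63.

63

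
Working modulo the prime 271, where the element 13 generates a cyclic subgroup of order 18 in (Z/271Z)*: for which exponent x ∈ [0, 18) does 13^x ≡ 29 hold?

3

Successive powers of 13 modulo 271:
  13^0=1  13^1=13  13^2=169  13^3=29
So 13^3 ≡ 29 (mod 271), giving x = 3.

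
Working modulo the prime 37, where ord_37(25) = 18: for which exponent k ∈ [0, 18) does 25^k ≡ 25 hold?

Successive powers of 25 modulo 37:
  25^0=1  25^1=25
So 25^1 ≡ 25 (mod 37), giving k = 1.

1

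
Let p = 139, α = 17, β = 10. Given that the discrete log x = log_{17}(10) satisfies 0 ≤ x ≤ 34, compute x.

15

Compute 17^0 mod 139 = 1, then multiply by 17 repeatedly:
  17^0=1  17^1=17  17^2=11  17^3=48  17^4=121
  17^5=111  17^6=80  17^7=109  17^8=46  17^9=87
  17^10=89  17^11=123  17^12=6  17^13=102  17^14=66
  17^15=10
Found 10 at exponent 15.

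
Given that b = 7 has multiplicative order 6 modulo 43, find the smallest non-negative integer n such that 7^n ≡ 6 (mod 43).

2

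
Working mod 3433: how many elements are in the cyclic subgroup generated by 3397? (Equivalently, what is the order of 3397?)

26

The order of 3397 must divide p − 1 = 3432 = 2^3 · 3 · 11 · 13.
Divisors: 1, 2, 3, 4, 6, 8, 11, 12, 13, 22, 24, 26, 33, 39, 44, 52, 66, 78, 88, 104, 132, 143, 156, 264, 286, 312, 429, 572, 858, 1144, 1716, 3432.
Check each in increasing order: 3397^1 ≡ 3397;  3397^2 ≡ 1296;  3397^3 ≡ 1406;  3397^4 ≡ 879;  3397^6 ≡ 2861;  3397^8 ≡ 216;  3397^11 ≡ 1592;  3397^12 ≡ 1049;  3397^13 ≡ 3432;  3397^22 ≡ 910;  3397^24 ≡ 1841;  3397^26 ≡ 1.
Smallest exponent giving 1 is 26.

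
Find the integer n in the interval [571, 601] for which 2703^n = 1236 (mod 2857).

Compute 2703^571 mod 2857 = 1125, then multiply by 2703 repeatedly:
  2703^571=1125  2703^572=1027  2703^573=1834  2703^574=407  2703^575=176
  2703^576=1466  2703^577=2796  2703^578=823  2703^579=1823  2703^580=2101
  2703^581=2144  2703^582=1236
Found 1236 at exponent 582.

582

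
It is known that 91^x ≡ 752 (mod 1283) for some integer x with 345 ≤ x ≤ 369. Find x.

369

Compute 91^345 mod 1283 = 795, then multiply by 91 repeatedly:
  91^345=795  91^346=497  91^347=322  91^348=1076  91^349=408
  91^350=1204  91^351=509  91^352=131  91^353=374  91^354=676
  91^355=1215  91^356=227  91^357=129  91^358=192  91^359=793
  91^360=315  91^361=439  91^362=176  91^363=620  91^364=1251
  91^365=937  91^366=589  91^367=996  91^368=826  91^369=752
Found 752 at exponent 369.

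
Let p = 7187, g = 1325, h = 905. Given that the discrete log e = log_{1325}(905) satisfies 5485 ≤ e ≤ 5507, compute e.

5492

Compute 1325^5485 mod 7187 = 6287, then multiply by 1325 repeatedly:
  1325^5485=6287  1325^5486=542  1325^5487=6637  1325^5488=4324  1325^5489=1261
  1325^5490=3441  1325^5491=2767  1325^5492=905
Found 905 at exponent 5492.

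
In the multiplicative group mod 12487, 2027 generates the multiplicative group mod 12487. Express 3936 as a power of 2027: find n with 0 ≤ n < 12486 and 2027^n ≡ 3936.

10005

Baby-step giant-step with m = ceil(sqrt(12486)) = 112.
Baby table (2027^j mod 12487 for j=0..111):
  0:1  1:2027  2:506  3:1728  4:6296  5:278  6:1591  7:3311
  8:5878  9:2108  10:2362  11:5253  12:8907  13:10774  14:11622  15:7312
  16:11842  17:3720  18:10779  19:9270  20:9842  21:7995  22:10226  23:12169
  24:4738  25:1423  26:12411  27:8279  28:11492  29:6029  30:8497  31:3846
  32:3954  33:10591  34:2804  35:2123  36:7793  37:356  38:9853  39:5318
  40:3305  41:6203  42:11559  43:4481  44:4938  45:7239  46:1228  47:4243
  48:9505  49:11681  50:2035  51:4235  52:5776  53:7633  54:698  55:3815
  56:3552  57:7392  58:11671  59:6739  60:11662  61:983  62:7108  63:10405
  64:392  65:7903  66:11047  67:3078  68:8093  69:9080  70:11809  71:11751
  72:6568  73:2194  74:1866  75:11308  76:7671  77:2802  78:10556  79:6781
  80:9387  81:9748  82:4762  83:123  84:12068  85:12290  86:265  87:214
  88:9220  89:8388  90:7669  91:11235  92:9544  93:3325  94:9282  95:9192
  96:1580  97:5988  98:312  99:8074  100:8028  101:2195  102:3893  103:11814
  104:9399  105:9098  106:10834  107:8372  108:211  109:3139  110:6870  111:2485
Giant step factor: 2027^(-112) ≡ 8744 (mod 12487).
Scan 3936·8744^i mod 12487 for i = 0, 1, …:
  i=0: 3936   i=1: 2212   i=2: 11852   i=3: 4275
  i=4: 7009   i=5: 500   i=6: 1550   i=7: 4805
  i=8: 8652   i=9: 6842     …   i=88: 10185
  i=89: 356
Match at i=89, j=37: n = 89·112 + 37 = 10005.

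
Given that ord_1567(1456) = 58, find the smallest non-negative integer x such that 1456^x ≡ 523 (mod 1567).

25

Baby-step giant-step with m = ceil(sqrt(58)) = 8.
Baby table (1456^j mod 1567 for j=0..7):
  0:1  1:1456  2:1352  3:360  4:782  5:950  6:1106  7:1027
Giant step factor: 1456^(-8) ≡ 871 (mod 1567).
Scan 523·871^i mod 1567 for i = 0, 1, …:
  i=0: 523   i=1: 1103   i=2: 142   i=3: 1456
Match at i=3, j=1: x = 3·8 + 1 = 25.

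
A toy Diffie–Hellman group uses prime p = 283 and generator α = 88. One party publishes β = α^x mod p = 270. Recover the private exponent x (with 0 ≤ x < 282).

223

Baby-step giant-step with m = ceil(sqrt(282)) = 17.
Baby table (88^j mod 283 for j=0..16):
  0:1  1:88  2:103  3:8  4:138  5:258  6:64  7:255
  8:83  9:229  10:59  11:98  12:134  13:189  14:218  15:223
  16:97
Giant step factor: 88^(-17) ≡ 80 (mod 283).
Scan 270·80^i mod 283 for i = 0, 1, …:
  i=0: 270   i=1: 92   i=2: 2   i=3: 160
  i=4: 65   i=5: 106   i=6: 273   i=7: 49
  i=8: 241   i=9: 36   i=10: 50   i=11: 38
  i=12: 210   i=13: 103
Match at i=13, j=2: x = 13·17 + 2 = 223.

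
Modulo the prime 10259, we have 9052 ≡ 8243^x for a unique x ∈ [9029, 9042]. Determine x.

9031

Compute 8243^9029 mod 10259 = 5341, then multiply by 8243 repeatedly:
  8243^9029=5341  8243^9030=4494  8243^9031=9052
Found 9052 at exponent 9031.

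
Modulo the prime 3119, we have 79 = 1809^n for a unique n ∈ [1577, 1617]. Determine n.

Compute 1809^1577 mod 3119 = 1403, then multiply by 1809 repeatedly:
  1809^1577=1403  1809^1578=2280  1809^1579=1202  1809^1580=475  1809^1581=1550
  1809^1582=3088  1809^1583=63  1809^1584=1683  1809^1585=403  1809^1586=2300
  1809^1587=3073  1809^1588=999  1809^1589=1290  1809^1590=598  1809^1591=2608
  1809^1592=1944  1809^1593=1583  1809^1594=405  1809^1595=2799  1809^1596=1254
  1809^1597=973  1809^1598=1041  1809^1599=2412  1809^1600=2946  1809^1601=2062
  1809^1602=2953  1809^1603=2249  1809^1604=1265  1809^1605=2158  1809^1606=1953
  1809^1607=2269  1809^1608=17  1809^1609=2682  1809^1610=1693  1809^1611=2898
  1809^1612=2562  1809^1613=2943  1809^1614=2873  1809^1615=1003  1809^1616=2288
  1809^1617=79
Found 79 at exponent 1617.

1617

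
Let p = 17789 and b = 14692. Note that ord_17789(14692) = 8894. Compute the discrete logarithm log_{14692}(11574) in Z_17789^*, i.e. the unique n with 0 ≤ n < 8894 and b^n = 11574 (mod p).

5152

Baby-step giant-step with m = ceil(sqrt(8894)) = 95.
Baby table (14692^j mod 17789 for j=0..94):
  0:1  1:14692  2:3138  3:12197  4:9727  5:10047  6:15191  7:5378
  8:12627  9:12192  10:7423  11:12146  12:7573  13:10110  14:15759  15:7393
  16:16111  17:2378  18:17769  19:8573  20:8396  21:5106  22:1139  23:12528
  24:16382  25:16963  26:14295  27:5206  28:11641  29:6126  30:8641  31:11268
  32:5022  33:12241  34:15771  35:5807  36:400  37:6430  38:9970  39:4614
  40:12798  41:16275  42:10351  43:16520  44:16513  45:2614  46:16226  47:2003
  48:5070  49:5897  50:6294  51:4226  52:4782  53:8383  54:9789  55:13712
  56:14068  57:14454  58:10875  59:12491  60:6448  61:7591  62:7731  63:1087
  64:13471  65:13307  66:5334  67:6583  68:16432  69:4425  70:11094  71:10230
  72:17688  73:10384  74:3264  75:13333  76:13757  77:17015  78:13352  79:8281
  80:5481  81:13838  82:15204  83:695  84:54  85:10652  86:9351  87:445
  88:9377  89:8868  90:2020  91:5788  92:5876  93:175  94:9484
Giant step factor: 14692^(-95) ≡ 13205 (mod 17789).
Scan 11574·13205^i mod 17789 for i = 0, 1, …:
  i=0: 11574   i=1: 9371   i=2: 3771   i=3: 4644
  i=4: 5337   i=5: 12856   i=6: 3053   i=7: 4991
  i=8: 15699   i=9: 10078     …   i=53: 2821
  i=54: 1139
Match at i=54, j=22: n = 54·95 + 22 = 5152.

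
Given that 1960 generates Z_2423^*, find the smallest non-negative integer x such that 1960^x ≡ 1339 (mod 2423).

253

Baby-step giant-step with m = ceil(sqrt(2422)) = 50.
Baby table (1960^j mod 2423 for j=0..49):
  0:1  1:1960  2:1145  3:502  4:182  5:539  6:12  7:1713
  8:1625  9:1178  10:2184  11:1622  12:144  13:1172  14:116  15:2021
  16:1978  17:80  18:1728  19:1949  20:1392  21:22  22:1929  23:960
  24:1352  25:1581  26:2166  27:264  28:1341  29:1828  30:1686  31:2011
  32:1762  33:745  34:1554  35:129  36:848  37:2325  38:1760  39:1671
  40:1687  41:1548  42:484  43:1247  44:1736  45:668  46:860  47:1615
  48:962  49:426
Giant step factor: 1960^(-50) ≡ 1086 (mod 2423).
Scan 1339·1086^i mod 2423 for i = 0, 1, …:
  i=0: 1339   i=1: 354   i=2: 1610   i=3: 1477
  i=4: 2419   i=5: 502
Match at i=5, j=3: x = 5·50 + 3 = 253.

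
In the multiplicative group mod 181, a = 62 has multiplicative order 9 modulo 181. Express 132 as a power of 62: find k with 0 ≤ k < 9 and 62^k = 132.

3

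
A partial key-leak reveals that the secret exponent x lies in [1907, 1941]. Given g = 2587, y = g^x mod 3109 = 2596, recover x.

1909

Compute 2587^1907 mod 3109 = 65, then multiply by 2587 repeatedly:
  2587^1907=65  2587^1908=269  2587^1909=2596
Found 2596 at exponent 1909.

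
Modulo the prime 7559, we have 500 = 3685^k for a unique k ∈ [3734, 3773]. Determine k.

Compute 3685^3734 mod 7559 = 6096, then multiply by 3685 repeatedly:
  3685^3734=6096  3685^3735=5971  3685^3736=6445  3685^3737=7006  3685^3738=3125
  3685^3739=3268  3685^3740=1093  3685^3741=6317  3685^3742=3984  3685^3743=1462
  3685^3744=5462  3685^3745=5412  3685^3746=2578  3685^3747=5826  3685^3748=1250
  3685^3749=2819  3685^3750=1949  3685^3751=1015  3685^3752=6129  3685^3753=6632
  3685^3754=673  3685^3755=653  3685^3756=2543  3685^3757=5354  3685^3758=500
Found 500 at exponent 3758.

3758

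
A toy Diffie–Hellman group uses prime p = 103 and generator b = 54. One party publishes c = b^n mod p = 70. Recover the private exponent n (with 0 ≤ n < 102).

Baby-step giant-step with m = ceil(sqrt(102)) = 11.
Baby table (54^j mod 103 for j=0..10):
  0:1  1:54  2:32  3:80  4:97  5:88  6:14  7:35
  8:36  9:90  10:19
Giant step factor: 54^(-11) ≡ 77 (mod 103).
Scan 70·77^i mod 103 for i = 0, 1, …:
  i=0: 70   i=1: 34   i=2: 43   i=3: 15
  i=4: 22   i=5: 46   i=6: 40   i=7: 93
  i=8: 54
Match at i=8, j=1: n = 8·11 + 1 = 89.

89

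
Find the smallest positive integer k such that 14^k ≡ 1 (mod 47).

The order of 14 must divide p − 1 = 46 = 2 · 23.
Divisors: 1, 2, 23, 46.
Check each in increasing order: 14^1 ≡ 14;  14^2 ≡ 8;  14^23 ≡ 1.
Smallest exponent giving 1 is 23.

23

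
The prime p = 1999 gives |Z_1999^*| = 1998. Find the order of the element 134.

The order of 134 must divide p − 1 = 1998 = 2 · 3^3 · 37.
Divisors: 1, 2, 3, 6, 9, 18, 27, 37, 54, 74, 111, 222, 333, 666, 999, 1998.
Check each in increasing order: 134^1 ≡ 134;  134^2 ≡ 1964;  134^3 ≡ 1307;  134^6 ≡ 1103;  134^9 ≡ 342;  134^18 ≡ 1022;  134^27 ≡ 1698;  134^37 ≡ 871;  134^54 ≡ 646;  134^74 ≡ 1020;  134^111 ≡ 864;  134^222 ≡ 869;  134^333 ≡ 1191;  134^666 ≡ 1190;  134^999 ≡ 1998;  134^1998 ≡ 1.
Smallest exponent giving 1 is 1998.

1998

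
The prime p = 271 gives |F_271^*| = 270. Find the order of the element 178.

The order of 178 must divide p − 1 = 270 = 2 · 3^3 · 5.
Divisors: 1, 2, 3, 5, 6, 9, 10, 15, 18, 27, 30, 45, 54, 90, 135, 270.
Check each in increasing order: 178^1 ≡ 178;  178^2 ≡ 248;  178^3 ≡ 242;  178^5 ≡ 125;  178^6 ≡ 28;  178^9 ≡ 1.
Smallest exponent giving 1 is 9.

9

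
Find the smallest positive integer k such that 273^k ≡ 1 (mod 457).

The order of 273 must divide p − 1 = 456 = 2^3 · 3 · 19.
Divisors: 1, 2, 3, 4, 6, 8, 12, 19, 24, 38, 57, 76, 114, 152, 228, 456.
Check each in increasing order: 273^1 ≡ 273;  273^2 ≡ 38;  273^3 ≡ 320;  273^4 ≡ 73;  273^6 ≡ 32;  273^8 ≡ 302;  273^12 ≡ 110;  273^19 ≡ 346;  273^24 ≡ 218;  273^38 ≡ 439;  273^57 ≡ 170;  273^76 ≡ 324;  273^114 ≡ 109;  273^152 ≡ 323;  273^228 ≡ 456;  273^456 ≡ 1.
Smallest exponent giving 1 is 456.

456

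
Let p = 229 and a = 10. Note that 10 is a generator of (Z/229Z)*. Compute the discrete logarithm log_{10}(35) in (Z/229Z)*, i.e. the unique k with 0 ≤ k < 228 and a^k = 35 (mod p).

155

Baby-step giant-step with m = ceil(sqrt(228)) = 16.
Baby table (10^j mod 229 for j=0..15):
  0:1  1:10  2:100  3:84  4:153  5:156  6:186  7:28
  8:51  9:52  10:62  11:162  12:17  13:170  14:97  15:54
Giant step factor: 10^(-16) ≡ 81 (mod 229).
Scan 35·81^i mod 229 for i = 0, 1, …:
  i=0: 35   i=1: 87   i=2: 177   i=3: 139
  i=4: 38   i=5: 101   i=6: 166   i=7: 164
  i=8: 2   i=9: 162
Match at i=9, j=11: k = 9·16 + 11 = 155.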